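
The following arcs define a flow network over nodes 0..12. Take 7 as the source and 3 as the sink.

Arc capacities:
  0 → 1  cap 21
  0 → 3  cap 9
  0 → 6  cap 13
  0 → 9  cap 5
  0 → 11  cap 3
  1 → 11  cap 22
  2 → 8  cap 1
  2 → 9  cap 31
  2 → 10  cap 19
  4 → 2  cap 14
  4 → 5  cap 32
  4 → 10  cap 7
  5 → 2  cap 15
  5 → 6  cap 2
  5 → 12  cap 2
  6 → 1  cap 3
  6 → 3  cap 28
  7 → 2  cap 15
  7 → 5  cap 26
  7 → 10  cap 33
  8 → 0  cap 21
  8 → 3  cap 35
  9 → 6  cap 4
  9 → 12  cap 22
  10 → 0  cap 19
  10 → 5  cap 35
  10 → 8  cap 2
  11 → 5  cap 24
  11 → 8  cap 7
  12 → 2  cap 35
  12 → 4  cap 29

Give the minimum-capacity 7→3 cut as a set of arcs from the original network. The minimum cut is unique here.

augment #1: 7→2→8→3 push 1
augment #2: 7→5→6→3 push 2
augment #3: 7→10→0→3 push 9
augment #4: 7→10→8→3 push 2
augment #5: 7→2→9→6→3 push 4
augment #6: 7→10→0→6→3 push 10
max flow = 28; residual-reachable set from 7 gives S-side
cut edges (S→T): {(2,8), (5,6), (9,6), (10,0), (10,8)} total cap 28

Min-cut arcs: {(2,8), (5,6), (9,6), (10,0), (10,8)} (total capacity 28)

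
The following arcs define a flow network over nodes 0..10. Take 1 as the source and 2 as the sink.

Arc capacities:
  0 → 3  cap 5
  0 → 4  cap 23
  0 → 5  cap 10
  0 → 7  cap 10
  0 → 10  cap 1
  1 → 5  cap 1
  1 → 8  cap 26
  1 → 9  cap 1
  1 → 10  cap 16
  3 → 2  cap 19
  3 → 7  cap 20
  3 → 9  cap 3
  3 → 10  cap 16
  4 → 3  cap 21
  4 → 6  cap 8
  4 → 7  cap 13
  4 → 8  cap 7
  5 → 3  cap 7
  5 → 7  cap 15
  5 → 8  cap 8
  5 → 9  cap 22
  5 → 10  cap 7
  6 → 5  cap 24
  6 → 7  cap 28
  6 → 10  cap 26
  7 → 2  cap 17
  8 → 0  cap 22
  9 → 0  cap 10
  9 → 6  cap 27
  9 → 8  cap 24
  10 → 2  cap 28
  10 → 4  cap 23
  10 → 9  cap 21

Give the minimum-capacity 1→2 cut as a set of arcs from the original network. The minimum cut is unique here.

Min-cut arcs: {(1,5), (1,9), (1,10), (8,0)} (total capacity 40)

augment #1: 1→10→2 push 16
augment #2: 1→5→3→2 push 1
augment #3: 1→8→0→3→2 push 5
augment #4: 1→8→0→7→2 push 10
augment #5: 1→8→0→10→2 push 1
augment #6: 1→9→6→7→2 push 1
augment #7: 1→8→0→4→3→2 push 6
max flow = 40; residual-reachable set from 1 gives S-side
cut edges (S→T): {(1,5), (1,9), (1,10), (8,0)} total cap 40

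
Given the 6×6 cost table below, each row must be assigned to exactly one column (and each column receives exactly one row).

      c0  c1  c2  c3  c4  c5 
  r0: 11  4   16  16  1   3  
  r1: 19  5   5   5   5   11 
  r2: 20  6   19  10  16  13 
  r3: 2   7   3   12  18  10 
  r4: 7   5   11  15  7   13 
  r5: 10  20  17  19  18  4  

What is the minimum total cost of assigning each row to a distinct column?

Minimum assignment cost: 26

optimal assignment: row0→col4 (cost 1), row1→col3 (cost 5), row2→col1 (cost 6), row3→col2 (cost 3), row4→col0 (cost 7), row5→col5 (cost 4)
total = 1 + 5 + 6 + 3 + 7 + 4 = 26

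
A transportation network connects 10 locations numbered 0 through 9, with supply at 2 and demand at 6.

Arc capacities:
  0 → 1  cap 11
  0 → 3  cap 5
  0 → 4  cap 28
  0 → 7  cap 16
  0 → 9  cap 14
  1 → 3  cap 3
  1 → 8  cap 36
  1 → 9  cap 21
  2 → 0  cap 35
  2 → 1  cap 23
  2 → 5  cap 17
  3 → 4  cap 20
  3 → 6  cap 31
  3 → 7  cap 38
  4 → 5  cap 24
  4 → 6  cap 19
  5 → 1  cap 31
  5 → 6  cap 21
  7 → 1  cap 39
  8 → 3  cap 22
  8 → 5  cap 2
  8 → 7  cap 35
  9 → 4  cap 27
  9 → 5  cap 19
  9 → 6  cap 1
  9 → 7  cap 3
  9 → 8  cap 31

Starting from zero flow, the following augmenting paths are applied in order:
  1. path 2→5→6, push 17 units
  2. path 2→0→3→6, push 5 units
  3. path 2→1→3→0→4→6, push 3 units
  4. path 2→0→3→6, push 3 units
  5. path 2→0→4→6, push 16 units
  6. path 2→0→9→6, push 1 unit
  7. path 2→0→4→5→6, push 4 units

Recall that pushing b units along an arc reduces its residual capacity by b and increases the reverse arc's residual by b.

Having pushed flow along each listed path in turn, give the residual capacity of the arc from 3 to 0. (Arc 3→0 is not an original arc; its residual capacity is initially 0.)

after path 1 (2→5→6, push 17): res(3,0)=0
after path 2 (2→0→3→6, push 5): res(3,0)=5
after path 3 (2→1→3→0→4→6, push 3): res(3,0)=2
after path 4 (2→0→3→6, push 3): res(3,0)=5
after path 5 (2→0→4→6, push 16): res(3,0)=5
after path 6 (2→0→9→6, push 1): res(3,0)=5
after path 7 (2→0→4→5→6, push 4): res(3,0)=5

Residual capacity of (3,0): 5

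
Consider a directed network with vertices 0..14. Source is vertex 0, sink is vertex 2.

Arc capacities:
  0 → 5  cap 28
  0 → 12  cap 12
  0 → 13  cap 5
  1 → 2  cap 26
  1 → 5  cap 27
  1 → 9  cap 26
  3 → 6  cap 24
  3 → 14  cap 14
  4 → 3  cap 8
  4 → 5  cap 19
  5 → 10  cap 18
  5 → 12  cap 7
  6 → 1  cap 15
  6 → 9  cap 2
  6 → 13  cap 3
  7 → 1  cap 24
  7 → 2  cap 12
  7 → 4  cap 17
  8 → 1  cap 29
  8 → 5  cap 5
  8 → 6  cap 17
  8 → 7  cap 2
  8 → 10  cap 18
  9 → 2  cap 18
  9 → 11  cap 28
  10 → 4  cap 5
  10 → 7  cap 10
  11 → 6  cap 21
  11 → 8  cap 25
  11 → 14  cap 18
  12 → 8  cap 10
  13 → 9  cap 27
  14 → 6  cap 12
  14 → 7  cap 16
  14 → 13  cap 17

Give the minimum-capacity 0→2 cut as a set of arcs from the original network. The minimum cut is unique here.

augment #1: 0→13→9→2 push 5
augment #2: 0→5→10→7→2 push 10
augment #3: 0→12→8→1→2 push 10
augment #4: 0→5→10→4→3→6→1→2 push 5
max flow = 30; residual-reachable set from 0 gives S-side
cut edges (S→T): {(0,13), (10,4), (10,7), (12,8)} total cap 30

Min-cut arcs: {(0,13), (10,4), (10,7), (12,8)} (total capacity 30)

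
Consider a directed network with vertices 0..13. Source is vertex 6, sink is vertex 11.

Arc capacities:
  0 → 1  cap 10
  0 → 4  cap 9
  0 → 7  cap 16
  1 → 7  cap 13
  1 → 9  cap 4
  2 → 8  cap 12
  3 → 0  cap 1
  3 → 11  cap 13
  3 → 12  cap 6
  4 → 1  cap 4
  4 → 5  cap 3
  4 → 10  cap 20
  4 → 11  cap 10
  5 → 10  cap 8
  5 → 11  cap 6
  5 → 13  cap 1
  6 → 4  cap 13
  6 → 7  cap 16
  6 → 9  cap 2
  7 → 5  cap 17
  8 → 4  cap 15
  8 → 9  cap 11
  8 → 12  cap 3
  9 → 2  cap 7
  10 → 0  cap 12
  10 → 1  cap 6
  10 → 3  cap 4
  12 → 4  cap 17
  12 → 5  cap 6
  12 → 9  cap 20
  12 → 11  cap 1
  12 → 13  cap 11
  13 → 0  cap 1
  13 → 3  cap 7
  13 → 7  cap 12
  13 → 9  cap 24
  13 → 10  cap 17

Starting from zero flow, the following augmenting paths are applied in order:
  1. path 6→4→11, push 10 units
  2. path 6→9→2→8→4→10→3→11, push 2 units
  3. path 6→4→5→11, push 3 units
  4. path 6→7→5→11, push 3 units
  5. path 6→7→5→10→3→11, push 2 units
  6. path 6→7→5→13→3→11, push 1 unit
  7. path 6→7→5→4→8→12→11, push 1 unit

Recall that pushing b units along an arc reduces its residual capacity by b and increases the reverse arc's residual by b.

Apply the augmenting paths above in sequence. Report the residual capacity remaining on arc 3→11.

Residual capacity of (3,11): 8

after path 1 (6→4→11, push 10): res(3,11)=13
after path 2 (6→9→2→8→4→10→3→11, push 2): res(3,11)=11
after path 3 (6→4→5→11, push 3): res(3,11)=11
after path 4 (6→7→5→11, push 3): res(3,11)=11
after path 5 (6→7→5→10→3→11, push 2): res(3,11)=9
after path 6 (6→7→5→13→3→11, push 1): res(3,11)=8
after path 7 (6→7→5→4→8→12→11, push 1): res(3,11)=8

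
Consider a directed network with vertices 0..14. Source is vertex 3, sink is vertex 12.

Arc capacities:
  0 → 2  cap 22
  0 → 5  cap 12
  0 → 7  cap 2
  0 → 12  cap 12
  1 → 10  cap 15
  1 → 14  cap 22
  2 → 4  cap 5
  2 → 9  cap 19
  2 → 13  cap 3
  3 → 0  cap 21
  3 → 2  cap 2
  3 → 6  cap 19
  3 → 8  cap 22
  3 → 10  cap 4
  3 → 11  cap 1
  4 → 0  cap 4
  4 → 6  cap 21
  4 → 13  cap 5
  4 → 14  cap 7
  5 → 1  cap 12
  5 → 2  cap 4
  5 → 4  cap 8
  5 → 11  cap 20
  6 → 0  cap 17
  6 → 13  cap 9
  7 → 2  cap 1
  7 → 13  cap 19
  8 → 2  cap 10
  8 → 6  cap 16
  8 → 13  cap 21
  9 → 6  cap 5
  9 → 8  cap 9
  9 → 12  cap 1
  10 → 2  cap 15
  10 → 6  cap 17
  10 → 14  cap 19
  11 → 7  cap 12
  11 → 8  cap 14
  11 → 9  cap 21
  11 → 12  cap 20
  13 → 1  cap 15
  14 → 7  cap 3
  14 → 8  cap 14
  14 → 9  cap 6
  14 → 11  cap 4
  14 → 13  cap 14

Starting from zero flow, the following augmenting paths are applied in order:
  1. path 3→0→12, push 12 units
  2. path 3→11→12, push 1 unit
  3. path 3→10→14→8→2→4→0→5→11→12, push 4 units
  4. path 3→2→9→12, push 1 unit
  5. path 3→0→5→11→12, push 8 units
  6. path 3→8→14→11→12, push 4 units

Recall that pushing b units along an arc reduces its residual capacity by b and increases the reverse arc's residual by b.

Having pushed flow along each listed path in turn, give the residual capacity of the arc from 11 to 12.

after path 1 (3→0→12, push 12): res(11,12)=20
after path 2 (3→11→12, push 1): res(11,12)=19
after path 3 (3→10→14→8→2→4→0→5→11→12, push 4): res(11,12)=15
after path 4 (3→2→9→12, push 1): res(11,12)=15
after path 5 (3→0→5→11→12, push 8): res(11,12)=7
after path 6 (3→8→14→11→12, push 4): res(11,12)=3

Residual capacity of (11,12): 3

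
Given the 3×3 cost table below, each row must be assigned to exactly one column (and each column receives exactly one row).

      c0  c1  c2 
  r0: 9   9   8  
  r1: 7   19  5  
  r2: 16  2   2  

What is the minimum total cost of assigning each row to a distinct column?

optimal assignment: row0→col0 (cost 9), row1→col2 (cost 5), row2→col1 (cost 2)
total = 9 + 5 + 2 = 16

Minimum assignment cost: 16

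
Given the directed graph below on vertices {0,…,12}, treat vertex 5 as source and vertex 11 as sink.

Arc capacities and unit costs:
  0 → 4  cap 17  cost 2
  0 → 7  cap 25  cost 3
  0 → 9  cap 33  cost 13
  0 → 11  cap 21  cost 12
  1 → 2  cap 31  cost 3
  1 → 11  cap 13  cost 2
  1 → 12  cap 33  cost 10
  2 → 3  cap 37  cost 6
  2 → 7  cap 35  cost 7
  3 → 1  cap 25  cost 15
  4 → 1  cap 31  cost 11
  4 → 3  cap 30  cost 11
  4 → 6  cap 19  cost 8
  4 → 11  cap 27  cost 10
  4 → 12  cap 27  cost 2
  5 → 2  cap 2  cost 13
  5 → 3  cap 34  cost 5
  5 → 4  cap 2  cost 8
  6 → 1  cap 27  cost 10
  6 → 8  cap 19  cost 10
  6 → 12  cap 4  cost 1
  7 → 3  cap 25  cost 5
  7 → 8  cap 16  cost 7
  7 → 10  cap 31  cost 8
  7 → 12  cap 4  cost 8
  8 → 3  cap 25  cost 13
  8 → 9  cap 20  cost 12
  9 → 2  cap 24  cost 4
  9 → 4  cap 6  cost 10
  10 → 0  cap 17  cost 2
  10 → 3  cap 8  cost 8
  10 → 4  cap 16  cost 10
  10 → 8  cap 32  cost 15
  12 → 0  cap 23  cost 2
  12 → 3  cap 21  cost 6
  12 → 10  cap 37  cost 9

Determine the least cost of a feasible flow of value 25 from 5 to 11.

Minimum cost for 25 units: 758

shortest-cost path #1: 5→4→11 push 2 @ unit cost 18 (adds 36)
shortest-cost path #2: 5→3→1→11 push 13 @ unit cost 22 (adds 286)
shortest-cost path #3: 5→2→7→10→0→11 push 2 @ unit cost 42 (adds 84)
shortest-cost path #4: 5→3→1→12→0→11 push 8 @ unit cost 44 (adds 352)
total cost = 758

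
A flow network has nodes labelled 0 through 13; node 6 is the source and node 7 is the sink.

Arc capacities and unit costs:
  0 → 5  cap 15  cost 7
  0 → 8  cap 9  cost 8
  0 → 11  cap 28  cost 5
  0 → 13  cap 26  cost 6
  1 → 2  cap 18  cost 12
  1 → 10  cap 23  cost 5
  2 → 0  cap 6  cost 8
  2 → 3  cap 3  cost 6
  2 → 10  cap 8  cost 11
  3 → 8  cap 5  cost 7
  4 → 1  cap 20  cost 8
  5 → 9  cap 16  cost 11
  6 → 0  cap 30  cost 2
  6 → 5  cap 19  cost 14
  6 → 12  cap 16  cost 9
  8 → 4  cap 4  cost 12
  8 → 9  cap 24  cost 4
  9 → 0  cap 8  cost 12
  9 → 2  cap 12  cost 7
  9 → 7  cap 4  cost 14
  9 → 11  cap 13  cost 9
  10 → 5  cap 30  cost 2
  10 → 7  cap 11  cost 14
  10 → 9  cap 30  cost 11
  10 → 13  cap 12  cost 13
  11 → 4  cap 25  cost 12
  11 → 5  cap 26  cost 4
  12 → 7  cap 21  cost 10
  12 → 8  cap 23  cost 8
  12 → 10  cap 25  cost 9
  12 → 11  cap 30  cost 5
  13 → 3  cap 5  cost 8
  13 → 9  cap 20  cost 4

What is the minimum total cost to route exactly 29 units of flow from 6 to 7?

shortest-cost path #1: 6→12→7 push 16 @ unit cost 19 (adds 304)
shortest-cost path #2: 6→0→13→9→7 push 4 @ unit cost 26 (adds 104)
shortest-cost path #3: 6→0→13→9→2→10→7 push 8 @ unit cost 44 (adds 352)
shortest-cost path #4: 6→0→11→4→1→10→7 push 1 @ unit cost 46 (adds 46)
total cost = 806

Minimum cost for 29 units: 806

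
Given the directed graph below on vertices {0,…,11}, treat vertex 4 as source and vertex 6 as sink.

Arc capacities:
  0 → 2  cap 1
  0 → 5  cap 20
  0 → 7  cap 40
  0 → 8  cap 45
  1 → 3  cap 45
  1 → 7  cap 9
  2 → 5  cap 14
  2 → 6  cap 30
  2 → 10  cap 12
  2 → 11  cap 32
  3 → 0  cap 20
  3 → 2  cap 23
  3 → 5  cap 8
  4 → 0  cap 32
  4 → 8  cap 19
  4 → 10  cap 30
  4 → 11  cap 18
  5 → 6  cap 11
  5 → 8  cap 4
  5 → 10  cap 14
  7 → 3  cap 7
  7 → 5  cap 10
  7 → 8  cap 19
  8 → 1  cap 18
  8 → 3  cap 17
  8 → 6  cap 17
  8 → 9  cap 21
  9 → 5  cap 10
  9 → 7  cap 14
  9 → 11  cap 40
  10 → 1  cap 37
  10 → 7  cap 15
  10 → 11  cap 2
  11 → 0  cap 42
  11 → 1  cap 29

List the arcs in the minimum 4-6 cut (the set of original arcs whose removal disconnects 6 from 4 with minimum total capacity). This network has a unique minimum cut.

Min-cut arcs: {(0,2), (3,2), (5,6), (8,6)} (total capacity 52)

augment #1: 4→8→6 push 17
augment #2: 4→0→2→6 push 1
augment #3: 4→0→5→6 push 11
augment #4: 4→8→3→2→6 push 2
augment #5: 4→0→7→3→2→6 push 7
augment #6: 4→0→8→3→2→6 push 13
augment #7: 4→10→1→3→2→6 push 1
max flow = 52; residual-reachable set from 4 gives S-side
cut edges (S→T): {(0,2), (3,2), (5,6), (8,6)} total cap 52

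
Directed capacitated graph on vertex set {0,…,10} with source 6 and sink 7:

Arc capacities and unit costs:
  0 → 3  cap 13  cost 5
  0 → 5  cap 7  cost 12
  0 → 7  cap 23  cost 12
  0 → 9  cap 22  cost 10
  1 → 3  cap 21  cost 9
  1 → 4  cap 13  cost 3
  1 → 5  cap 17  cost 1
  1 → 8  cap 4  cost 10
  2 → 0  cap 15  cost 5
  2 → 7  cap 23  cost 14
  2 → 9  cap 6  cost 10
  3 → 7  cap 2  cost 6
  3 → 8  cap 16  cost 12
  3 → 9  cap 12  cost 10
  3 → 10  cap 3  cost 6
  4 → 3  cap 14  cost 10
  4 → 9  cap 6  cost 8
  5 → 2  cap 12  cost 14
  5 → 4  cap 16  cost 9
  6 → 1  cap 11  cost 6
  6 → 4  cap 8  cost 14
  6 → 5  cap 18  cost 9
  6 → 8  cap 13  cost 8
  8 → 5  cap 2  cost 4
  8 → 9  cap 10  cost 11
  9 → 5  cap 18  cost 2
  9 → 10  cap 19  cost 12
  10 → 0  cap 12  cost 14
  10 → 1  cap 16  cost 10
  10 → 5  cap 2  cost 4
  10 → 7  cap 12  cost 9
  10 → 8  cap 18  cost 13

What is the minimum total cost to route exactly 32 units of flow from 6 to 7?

Minimum cost for 32 units: 1266

shortest-cost path #1: 6→1→3→7 push 2 @ unit cost 21 (adds 42)
shortest-cost path #2: 6→1→3→10→7 push 3 @ unit cost 30 (adds 90)
shortest-cost path #3: 6→1→5→2→7 push 6 @ unit cost 35 (adds 210)
shortest-cost path #4: 6→5→2→7 push 6 @ unit cost 37 (adds 222)
shortest-cost path #5: 6→8→9→10→7 push 9 @ unit cost 40 (adds 360)
shortest-cost path #6: 6→8→9→10→0→7 push 1 @ unit cost 57 (adds 57)
shortest-cost path #7: 6→5→1→4→9→10→0→7 push 5 @ unit cost 57 (adds 285)
total cost = 1266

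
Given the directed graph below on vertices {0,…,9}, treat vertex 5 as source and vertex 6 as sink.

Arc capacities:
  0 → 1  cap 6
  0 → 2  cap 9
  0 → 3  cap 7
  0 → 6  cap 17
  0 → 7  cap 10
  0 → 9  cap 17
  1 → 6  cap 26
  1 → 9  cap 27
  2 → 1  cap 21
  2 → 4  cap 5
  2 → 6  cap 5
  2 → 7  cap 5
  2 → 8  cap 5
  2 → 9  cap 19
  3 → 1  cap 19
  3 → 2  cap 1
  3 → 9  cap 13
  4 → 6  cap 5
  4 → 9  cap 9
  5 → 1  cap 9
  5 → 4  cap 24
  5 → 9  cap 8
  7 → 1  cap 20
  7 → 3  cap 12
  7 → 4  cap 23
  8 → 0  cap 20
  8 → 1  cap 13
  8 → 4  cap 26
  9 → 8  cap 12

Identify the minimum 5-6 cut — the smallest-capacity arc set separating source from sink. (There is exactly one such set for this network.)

augment #1: 5→1→6 push 9
augment #2: 5→4→6 push 5
augment #3: 5→9→8→0→6 push 8
augment #4: 5→4→9→8→0→6 push 4
max flow = 26; residual-reachable set from 5 gives S-side
cut edges (S→T): {(4,6), (5,1), (9,8)} total cap 26

Min-cut arcs: {(4,6), (5,1), (9,8)} (total capacity 26)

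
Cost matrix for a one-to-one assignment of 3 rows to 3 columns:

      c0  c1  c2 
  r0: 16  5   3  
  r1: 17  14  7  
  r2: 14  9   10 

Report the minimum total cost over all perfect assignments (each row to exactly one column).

Minimum assignment cost: 26

optimal assignment: row0→col1 (cost 5), row1→col2 (cost 7), row2→col0 (cost 14)
total = 5 + 7 + 14 = 26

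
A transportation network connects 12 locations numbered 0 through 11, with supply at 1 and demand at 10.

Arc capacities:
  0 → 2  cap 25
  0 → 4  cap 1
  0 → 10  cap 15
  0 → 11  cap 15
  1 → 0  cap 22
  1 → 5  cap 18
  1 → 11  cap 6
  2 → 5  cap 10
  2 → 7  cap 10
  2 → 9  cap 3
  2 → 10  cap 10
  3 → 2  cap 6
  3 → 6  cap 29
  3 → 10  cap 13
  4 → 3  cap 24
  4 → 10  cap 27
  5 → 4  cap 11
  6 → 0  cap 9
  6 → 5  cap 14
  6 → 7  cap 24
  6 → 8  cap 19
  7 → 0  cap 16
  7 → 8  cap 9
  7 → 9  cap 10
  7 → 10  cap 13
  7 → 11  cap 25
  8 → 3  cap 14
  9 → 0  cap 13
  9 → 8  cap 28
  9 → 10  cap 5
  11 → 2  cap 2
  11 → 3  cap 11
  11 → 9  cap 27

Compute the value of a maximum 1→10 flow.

augment #1: 1→0→10 bottleneck 15, total now 15
augment #2: 1→0→2→10 bottleneck 7, total now 22
augment #3: 1→5→4→10 bottleneck 11, total now 33
augment #4: 1→11→2→10 bottleneck 2, total now 35
augment #5: 1→11→3→10 bottleneck 4, total now 39

Maximum flow value: 39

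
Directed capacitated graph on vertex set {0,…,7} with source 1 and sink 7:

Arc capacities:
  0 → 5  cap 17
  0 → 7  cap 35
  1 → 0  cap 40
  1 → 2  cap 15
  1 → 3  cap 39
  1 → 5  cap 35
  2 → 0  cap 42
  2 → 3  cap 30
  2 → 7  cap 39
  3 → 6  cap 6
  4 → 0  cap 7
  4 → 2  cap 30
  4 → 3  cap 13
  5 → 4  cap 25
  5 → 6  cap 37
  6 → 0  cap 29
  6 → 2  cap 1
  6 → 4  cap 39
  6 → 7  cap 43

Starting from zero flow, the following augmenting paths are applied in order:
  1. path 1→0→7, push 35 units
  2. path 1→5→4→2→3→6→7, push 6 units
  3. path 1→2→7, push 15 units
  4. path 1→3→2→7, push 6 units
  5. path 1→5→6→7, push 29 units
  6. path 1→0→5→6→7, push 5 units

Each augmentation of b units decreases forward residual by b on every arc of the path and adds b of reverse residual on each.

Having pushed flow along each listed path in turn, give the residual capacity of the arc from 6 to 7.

after path 1 (1→0→7, push 35): res(6,7)=43
after path 2 (1→5→4→2→3→6→7, push 6): res(6,7)=37
after path 3 (1→2→7, push 15): res(6,7)=37
after path 4 (1→3→2→7, push 6): res(6,7)=37
after path 5 (1→5→6→7, push 29): res(6,7)=8
after path 6 (1→0→5→6→7, push 5): res(6,7)=3

Residual capacity of (6,7): 3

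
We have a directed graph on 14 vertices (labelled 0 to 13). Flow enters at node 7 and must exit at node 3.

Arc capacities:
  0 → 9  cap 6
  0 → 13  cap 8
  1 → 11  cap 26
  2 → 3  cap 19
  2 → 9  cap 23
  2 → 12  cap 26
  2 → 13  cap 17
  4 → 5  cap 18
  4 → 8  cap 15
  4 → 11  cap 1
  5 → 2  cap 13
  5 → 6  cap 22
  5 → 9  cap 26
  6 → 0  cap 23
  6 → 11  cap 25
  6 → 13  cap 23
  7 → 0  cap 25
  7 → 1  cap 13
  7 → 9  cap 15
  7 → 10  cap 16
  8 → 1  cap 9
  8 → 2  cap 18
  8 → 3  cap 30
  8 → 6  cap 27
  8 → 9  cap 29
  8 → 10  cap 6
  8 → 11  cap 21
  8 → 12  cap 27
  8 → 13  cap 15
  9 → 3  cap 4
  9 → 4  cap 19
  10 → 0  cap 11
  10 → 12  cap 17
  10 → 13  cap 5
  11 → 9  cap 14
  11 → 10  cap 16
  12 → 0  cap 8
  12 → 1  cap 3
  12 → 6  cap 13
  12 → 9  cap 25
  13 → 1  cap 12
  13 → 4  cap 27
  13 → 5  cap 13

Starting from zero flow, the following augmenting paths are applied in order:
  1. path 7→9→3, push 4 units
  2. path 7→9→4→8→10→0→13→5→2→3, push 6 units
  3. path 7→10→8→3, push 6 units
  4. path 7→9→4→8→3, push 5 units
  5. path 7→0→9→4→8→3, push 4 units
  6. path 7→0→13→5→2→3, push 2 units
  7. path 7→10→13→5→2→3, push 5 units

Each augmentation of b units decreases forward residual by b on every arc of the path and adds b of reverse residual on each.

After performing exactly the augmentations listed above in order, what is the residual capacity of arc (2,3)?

after path 1 (7→9→3, push 4): res(2,3)=19
after path 2 (7→9→4→8→10→0→13→5→2→3, push 6): res(2,3)=13
after path 3 (7→10→8→3, push 6): res(2,3)=13
after path 4 (7→9→4→8→3, push 5): res(2,3)=13
after path 5 (7→0→9→4→8→3, push 4): res(2,3)=13
after path 6 (7→0→13→5→2→3, push 2): res(2,3)=11
after path 7 (7→10→13→5→2→3, push 5): res(2,3)=6

Residual capacity of (2,3): 6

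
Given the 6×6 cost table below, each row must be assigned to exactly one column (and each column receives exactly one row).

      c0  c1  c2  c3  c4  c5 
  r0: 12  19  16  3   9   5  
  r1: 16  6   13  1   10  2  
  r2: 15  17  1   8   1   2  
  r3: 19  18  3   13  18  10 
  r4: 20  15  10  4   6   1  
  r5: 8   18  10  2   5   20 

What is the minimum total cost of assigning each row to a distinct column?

optimal assignment: row0→col3 (cost 3), row1→col1 (cost 6), row2→col4 (cost 1), row3→col2 (cost 3), row4→col5 (cost 1), row5→col0 (cost 8)
total = 3 + 6 + 1 + 3 + 1 + 8 = 22

Minimum assignment cost: 22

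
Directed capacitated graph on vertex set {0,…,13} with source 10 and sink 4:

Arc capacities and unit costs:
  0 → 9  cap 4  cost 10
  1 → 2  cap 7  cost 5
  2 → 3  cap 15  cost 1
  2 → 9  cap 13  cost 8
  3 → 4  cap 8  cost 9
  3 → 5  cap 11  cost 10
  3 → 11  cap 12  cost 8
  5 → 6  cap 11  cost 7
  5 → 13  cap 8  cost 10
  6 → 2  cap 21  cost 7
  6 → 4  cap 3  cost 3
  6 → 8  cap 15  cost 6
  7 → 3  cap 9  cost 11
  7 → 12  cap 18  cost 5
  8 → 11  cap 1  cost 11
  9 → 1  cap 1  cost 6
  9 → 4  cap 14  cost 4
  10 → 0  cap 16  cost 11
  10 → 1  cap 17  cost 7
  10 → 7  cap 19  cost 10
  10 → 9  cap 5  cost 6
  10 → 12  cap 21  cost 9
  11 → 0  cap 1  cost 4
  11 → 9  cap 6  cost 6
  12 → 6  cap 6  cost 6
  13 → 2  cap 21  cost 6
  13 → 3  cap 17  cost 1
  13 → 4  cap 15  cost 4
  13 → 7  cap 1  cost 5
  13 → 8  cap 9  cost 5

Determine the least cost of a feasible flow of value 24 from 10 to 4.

Minimum cost for 24 units: 516

shortest-cost path #1: 10→9→4 push 5 @ unit cost 10 (adds 50)
shortest-cost path #2: 10→12→6→4 push 3 @ unit cost 18 (adds 54)
shortest-cost path #3: 10→1→2→3→4 push 7 @ unit cost 22 (adds 154)
shortest-cost path #4: 10→0→9→4 push 4 @ unit cost 25 (adds 100)
shortest-cost path #5: 10→7→3→4 push 1 @ unit cost 30 (adds 30)
shortest-cost path #6: 10→7→3→2→9→4 push 4 @ unit cost 32 (adds 128)
total cost = 516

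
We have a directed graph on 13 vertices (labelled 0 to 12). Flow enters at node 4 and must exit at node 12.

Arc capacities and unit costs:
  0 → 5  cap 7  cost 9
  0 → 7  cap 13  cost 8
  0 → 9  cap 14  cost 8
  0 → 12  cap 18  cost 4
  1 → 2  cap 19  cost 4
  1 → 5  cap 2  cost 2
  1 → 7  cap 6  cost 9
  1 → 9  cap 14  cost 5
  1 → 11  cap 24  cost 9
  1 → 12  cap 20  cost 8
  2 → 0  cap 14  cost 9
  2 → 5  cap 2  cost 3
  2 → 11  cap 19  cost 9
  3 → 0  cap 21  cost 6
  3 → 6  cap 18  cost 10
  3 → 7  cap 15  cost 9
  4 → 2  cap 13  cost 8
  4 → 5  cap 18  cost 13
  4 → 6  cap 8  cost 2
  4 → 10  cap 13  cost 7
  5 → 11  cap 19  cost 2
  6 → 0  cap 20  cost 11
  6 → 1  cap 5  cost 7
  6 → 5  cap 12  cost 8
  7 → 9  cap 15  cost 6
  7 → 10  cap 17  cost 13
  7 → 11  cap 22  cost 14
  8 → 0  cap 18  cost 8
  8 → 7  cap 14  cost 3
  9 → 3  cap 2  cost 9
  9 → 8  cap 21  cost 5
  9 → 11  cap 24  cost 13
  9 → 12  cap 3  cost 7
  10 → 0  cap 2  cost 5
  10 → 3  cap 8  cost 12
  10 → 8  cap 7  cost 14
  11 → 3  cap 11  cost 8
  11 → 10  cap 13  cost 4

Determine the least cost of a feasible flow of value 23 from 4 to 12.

Minimum cost for 23 units: 441

shortest-cost path #1: 4→10→0→12 push 2 @ unit cost 16 (adds 32)
shortest-cost path #2: 4→6→0→12 push 8 @ unit cost 17 (adds 136)
shortest-cost path #3: 4→2→0→12 push 8 @ unit cost 21 (adds 168)
shortest-cost path #4: 4→2→0→6→1→12 push 5 @ unit cost 21 (adds 105)
total cost = 441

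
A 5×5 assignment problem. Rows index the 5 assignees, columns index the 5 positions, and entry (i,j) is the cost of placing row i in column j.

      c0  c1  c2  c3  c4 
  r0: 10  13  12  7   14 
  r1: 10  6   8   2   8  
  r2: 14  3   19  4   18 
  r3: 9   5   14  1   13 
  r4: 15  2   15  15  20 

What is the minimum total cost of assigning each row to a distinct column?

optimal assignment: row0→col2 (cost 12), row1→col4 (cost 8), row2→col3 (cost 4), row3→col0 (cost 9), row4→col1 (cost 2)
total = 12 + 8 + 4 + 9 + 2 = 35

Minimum assignment cost: 35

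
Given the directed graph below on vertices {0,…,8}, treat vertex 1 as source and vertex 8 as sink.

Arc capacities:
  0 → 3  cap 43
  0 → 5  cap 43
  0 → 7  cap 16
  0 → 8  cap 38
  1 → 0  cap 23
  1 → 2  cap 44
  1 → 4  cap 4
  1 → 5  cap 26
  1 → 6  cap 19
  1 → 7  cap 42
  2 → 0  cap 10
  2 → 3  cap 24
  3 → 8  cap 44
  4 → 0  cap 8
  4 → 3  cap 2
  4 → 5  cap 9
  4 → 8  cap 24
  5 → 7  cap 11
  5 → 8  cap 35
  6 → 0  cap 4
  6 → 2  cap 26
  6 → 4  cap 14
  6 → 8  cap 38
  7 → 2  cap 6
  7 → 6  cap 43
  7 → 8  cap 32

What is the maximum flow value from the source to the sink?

augment #1: 1→0→8 bottleneck 23, total now 23
augment #2: 1→4→8 bottleneck 4, total now 27
augment #3: 1→5→8 bottleneck 26, total now 53
augment #4: 1→6→8 bottleneck 19, total now 72
augment #5: 1→7→8 bottleneck 32, total now 104
augment #6: 1→2→0→8 bottleneck 10, total now 114
augment #7: 1→2→3→8 bottleneck 24, total now 138
augment #8: 1→7→6→8 bottleneck 10, total now 148

Maximum flow value: 148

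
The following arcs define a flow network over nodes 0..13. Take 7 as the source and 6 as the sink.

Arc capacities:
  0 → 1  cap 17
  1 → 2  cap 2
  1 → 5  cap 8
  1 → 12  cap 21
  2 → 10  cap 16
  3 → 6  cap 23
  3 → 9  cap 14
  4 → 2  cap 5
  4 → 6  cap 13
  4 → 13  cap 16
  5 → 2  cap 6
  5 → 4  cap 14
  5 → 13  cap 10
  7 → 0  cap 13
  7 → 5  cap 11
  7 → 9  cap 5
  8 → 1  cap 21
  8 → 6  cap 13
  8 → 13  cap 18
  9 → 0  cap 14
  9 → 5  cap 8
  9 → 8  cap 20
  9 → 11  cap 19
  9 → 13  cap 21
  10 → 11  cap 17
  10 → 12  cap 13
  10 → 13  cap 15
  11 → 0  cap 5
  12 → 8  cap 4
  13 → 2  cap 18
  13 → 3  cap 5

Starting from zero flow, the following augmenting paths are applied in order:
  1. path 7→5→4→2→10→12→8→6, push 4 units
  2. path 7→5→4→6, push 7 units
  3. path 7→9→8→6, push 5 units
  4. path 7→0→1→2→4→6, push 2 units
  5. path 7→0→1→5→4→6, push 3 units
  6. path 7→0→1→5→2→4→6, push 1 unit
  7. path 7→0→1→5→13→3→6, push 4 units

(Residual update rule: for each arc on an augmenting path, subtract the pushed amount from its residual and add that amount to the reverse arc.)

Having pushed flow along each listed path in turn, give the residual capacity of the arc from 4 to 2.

after path 1 (7→5→4→2→10→12→8→6, push 4): res(4,2)=1
after path 2 (7→5→4→6, push 7): res(4,2)=1
after path 3 (7→9→8→6, push 5): res(4,2)=1
after path 4 (7→0→1→2→4→6, push 2): res(4,2)=3
after path 5 (7→0→1→5→4→6, push 3): res(4,2)=3
after path 6 (7→0→1→5→2→4→6, push 1): res(4,2)=4
after path 7 (7→0→1→5→13→3→6, push 4): res(4,2)=4

Residual capacity of (4,2): 4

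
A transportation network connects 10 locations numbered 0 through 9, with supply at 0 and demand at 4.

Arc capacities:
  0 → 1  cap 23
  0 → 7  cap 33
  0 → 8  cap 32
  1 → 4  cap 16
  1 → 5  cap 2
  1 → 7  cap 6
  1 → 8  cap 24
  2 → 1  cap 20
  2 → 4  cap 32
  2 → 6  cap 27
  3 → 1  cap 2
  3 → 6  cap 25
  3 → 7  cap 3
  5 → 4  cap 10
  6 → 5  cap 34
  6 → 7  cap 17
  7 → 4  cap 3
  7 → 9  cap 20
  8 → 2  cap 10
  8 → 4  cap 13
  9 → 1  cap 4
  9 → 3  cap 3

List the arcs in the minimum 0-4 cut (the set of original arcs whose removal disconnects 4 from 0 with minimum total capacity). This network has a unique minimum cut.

augment #1: 0→1→4 push 16
augment #2: 0→7→4 push 3
augment #3: 0→8→4 push 13
augment #4: 0→1→5→4 push 2
augment #5: 0→8→2→4 push 10
augment #6: 0→7→9→3→6→5→4 push 3
max flow = 47; residual-reachable set from 0 gives S-side
cut edges (S→T): {(1,4), (1,5), (7,4), (8,2), (8,4), (9,3)} total cap 47

Min-cut arcs: {(1,4), (1,5), (7,4), (8,2), (8,4), (9,3)} (total capacity 47)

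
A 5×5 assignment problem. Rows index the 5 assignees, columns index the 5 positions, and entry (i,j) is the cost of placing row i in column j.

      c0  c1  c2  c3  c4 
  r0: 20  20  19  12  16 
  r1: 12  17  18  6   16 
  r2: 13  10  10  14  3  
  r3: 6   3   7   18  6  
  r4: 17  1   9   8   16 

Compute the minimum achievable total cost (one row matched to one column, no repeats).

one of 2 optimal assignments: row0→col2 (cost 19), row1→col3 (cost 6), row2→col4 (cost 3), row3→col0 (cost 6), row4→col1 (cost 1)
total = 19 + 6 + 3 + 6 + 1 = 35

Minimum assignment cost: 35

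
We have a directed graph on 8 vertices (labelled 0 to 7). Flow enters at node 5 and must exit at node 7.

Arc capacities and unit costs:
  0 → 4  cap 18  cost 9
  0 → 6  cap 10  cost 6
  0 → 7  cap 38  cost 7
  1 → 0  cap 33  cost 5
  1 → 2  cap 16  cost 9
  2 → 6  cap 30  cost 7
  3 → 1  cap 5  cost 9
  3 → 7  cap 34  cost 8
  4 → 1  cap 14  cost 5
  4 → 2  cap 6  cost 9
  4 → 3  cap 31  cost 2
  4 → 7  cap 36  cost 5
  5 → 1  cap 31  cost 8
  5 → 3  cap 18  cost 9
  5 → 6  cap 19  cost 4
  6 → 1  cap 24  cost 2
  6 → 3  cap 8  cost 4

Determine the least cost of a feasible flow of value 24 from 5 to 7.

Minimum cost for 24 units: 400

shortest-cost path #1: 5→6→3→7 push 8 @ unit cost 16 (adds 128)
shortest-cost path #2: 5→3→7 push 16 @ unit cost 17 (adds 272)
total cost = 400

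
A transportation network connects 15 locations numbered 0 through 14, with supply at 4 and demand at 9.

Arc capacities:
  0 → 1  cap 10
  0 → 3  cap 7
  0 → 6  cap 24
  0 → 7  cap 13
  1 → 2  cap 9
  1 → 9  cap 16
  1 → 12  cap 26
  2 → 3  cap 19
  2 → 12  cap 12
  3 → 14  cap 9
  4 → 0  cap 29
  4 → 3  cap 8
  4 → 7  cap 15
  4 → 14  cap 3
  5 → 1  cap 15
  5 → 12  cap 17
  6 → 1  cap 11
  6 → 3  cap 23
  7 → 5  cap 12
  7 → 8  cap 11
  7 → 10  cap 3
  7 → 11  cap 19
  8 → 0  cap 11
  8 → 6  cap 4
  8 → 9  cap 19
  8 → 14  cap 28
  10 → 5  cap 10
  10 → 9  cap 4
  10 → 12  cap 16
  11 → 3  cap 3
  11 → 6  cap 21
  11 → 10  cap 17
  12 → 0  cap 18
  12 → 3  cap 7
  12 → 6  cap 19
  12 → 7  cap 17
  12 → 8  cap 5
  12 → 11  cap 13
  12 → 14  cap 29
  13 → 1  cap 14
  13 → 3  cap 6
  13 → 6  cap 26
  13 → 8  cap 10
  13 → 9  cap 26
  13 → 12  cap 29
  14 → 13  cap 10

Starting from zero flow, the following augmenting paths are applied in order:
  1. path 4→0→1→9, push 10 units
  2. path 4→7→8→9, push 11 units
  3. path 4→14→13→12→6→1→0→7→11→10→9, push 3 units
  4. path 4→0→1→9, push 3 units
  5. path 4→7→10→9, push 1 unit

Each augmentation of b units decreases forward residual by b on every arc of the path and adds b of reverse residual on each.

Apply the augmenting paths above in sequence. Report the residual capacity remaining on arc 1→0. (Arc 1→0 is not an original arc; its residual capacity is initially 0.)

Residual capacity of (1,0): 10

after path 1 (4→0→1→9, push 10): res(1,0)=10
after path 2 (4→7→8→9, push 11): res(1,0)=10
after path 3 (4→14→13→12→6→1→0→7→11→10→9, push 3): res(1,0)=7
after path 4 (4→0→1→9, push 3): res(1,0)=10
after path 5 (4→7→10→9, push 1): res(1,0)=10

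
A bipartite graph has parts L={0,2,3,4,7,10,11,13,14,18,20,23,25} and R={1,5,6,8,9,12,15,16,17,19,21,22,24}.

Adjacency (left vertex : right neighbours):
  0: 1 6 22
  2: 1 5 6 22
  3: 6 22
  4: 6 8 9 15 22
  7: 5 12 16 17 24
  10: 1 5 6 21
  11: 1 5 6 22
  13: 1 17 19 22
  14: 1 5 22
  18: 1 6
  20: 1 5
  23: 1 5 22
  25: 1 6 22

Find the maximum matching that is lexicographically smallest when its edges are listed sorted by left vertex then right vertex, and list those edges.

|M| = 8 (so the lex-smallest maximum matching has 8 edges)
process left vertices in ascending order; for each, take the smallest-labelled available neighbour that still permits 8 edges overall, or leave it unmatched if none does
lex-smallest matching: {0-1, 2-5, 3-6, 4-8, 7-12, 10-21, 11-22, 13-17}

Lex-smallest maximum matching: {(0,1), (2,5), (3,6), (4,8), (7,12), (10,21), (11,22), (13,17)}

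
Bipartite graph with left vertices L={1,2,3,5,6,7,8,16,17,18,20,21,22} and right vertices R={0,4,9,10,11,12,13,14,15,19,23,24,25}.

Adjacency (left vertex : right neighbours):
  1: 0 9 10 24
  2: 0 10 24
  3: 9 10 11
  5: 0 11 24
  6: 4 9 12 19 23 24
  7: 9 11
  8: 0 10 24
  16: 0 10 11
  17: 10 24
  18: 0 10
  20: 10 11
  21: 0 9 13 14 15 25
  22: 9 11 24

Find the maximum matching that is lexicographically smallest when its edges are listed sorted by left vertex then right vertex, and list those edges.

Lex-smallest maximum matching: {(1,0), (2,10), (3,9), (5,11), (6,4), (8,24), (21,13)}

|M| = 7 (so the lex-smallest maximum matching has 7 edges)
process left vertices in ascending order; for each, take the smallest-labelled available neighbour that still permits 7 edges overall, or leave it unmatched if none does
lex-smallest matching: {1-0, 2-10, 3-9, 5-11, 6-4, 8-24, 21-13}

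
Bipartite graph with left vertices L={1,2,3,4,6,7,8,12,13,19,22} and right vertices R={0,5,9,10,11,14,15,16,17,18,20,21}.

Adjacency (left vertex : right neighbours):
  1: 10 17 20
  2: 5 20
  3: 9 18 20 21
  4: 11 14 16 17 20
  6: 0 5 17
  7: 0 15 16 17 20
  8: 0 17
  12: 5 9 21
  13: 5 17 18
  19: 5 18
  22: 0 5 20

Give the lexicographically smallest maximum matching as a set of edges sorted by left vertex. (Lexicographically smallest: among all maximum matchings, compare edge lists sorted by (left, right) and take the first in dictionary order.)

Lex-smallest maximum matching: {(1,10), (2,5), (3,9), (4,11), (6,0), (7,15), (8,17), (12,21), (13,18), (22,20)}

|M| = 10 (so the lex-smallest maximum matching has 10 edges)
process left vertices in ascending order; for each, take the smallest-labelled available neighbour that still permits 10 edges overall, or leave it unmatched if none does
lex-smallest matching: {1-10, 2-5, 3-9, 4-11, 6-0, 7-15, 8-17, 12-21, 13-18, 22-20}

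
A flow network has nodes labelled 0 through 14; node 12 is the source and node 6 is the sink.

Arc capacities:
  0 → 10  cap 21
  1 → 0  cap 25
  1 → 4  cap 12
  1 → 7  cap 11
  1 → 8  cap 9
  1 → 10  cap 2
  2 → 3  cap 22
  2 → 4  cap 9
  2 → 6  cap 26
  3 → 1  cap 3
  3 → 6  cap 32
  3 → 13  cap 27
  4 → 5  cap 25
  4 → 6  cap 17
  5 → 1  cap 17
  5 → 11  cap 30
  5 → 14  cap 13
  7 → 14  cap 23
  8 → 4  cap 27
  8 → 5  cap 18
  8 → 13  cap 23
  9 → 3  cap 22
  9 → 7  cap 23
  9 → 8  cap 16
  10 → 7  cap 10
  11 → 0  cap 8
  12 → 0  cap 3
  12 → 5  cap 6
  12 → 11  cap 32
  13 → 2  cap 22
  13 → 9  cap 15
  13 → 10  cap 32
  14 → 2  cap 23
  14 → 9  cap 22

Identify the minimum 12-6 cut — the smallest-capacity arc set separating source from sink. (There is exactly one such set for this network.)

augment #1: 12→5→1→4→6 push 6
augment #2: 12→0→10→7→14→2→6 push 3
augment #3: 12→11→0→10→7→14→2→6 push 7
max flow = 16; residual-reachable set from 12 gives S-side
cut edges (S→T): {(10,7), (12,5)} total cap 16

Min-cut arcs: {(10,7), (12,5)} (total capacity 16)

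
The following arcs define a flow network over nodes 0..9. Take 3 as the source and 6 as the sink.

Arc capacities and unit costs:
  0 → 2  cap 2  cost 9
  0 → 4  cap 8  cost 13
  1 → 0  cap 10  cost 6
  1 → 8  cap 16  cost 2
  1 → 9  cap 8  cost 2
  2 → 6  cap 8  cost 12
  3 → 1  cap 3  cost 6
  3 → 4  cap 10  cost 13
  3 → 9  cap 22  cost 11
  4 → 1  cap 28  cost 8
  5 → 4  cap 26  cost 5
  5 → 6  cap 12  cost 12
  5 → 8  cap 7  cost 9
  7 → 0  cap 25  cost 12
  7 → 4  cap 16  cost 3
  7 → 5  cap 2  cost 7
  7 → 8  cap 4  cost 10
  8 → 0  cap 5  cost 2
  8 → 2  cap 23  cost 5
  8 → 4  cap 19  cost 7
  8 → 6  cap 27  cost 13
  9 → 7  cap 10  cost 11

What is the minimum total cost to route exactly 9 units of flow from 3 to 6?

shortest-cost path #1: 3→1→8→6 push 3 @ unit cost 21 (adds 63)
shortest-cost path #2: 3→4→1→8→6 push 6 @ unit cost 36 (adds 216)
total cost = 279

Minimum cost for 9 units: 279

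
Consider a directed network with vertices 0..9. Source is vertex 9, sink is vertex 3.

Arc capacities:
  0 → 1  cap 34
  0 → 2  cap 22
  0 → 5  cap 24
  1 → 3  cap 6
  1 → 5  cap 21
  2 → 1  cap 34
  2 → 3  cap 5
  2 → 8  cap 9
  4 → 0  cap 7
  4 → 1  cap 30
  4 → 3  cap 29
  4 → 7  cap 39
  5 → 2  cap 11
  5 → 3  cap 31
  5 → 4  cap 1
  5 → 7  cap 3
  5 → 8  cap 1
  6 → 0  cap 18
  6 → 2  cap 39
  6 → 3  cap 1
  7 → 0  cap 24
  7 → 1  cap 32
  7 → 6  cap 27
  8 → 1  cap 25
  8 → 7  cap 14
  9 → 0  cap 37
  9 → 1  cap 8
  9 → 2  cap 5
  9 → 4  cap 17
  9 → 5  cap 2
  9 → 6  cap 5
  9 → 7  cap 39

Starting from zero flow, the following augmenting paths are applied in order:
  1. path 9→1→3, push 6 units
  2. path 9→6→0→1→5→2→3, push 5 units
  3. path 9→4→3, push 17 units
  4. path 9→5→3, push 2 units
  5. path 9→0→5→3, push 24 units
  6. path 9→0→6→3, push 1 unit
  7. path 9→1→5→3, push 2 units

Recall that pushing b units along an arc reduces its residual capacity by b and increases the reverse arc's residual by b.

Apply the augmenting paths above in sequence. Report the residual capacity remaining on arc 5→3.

Residual capacity of (5,3): 3

after path 1 (9→1→3, push 6): res(5,3)=31
after path 2 (9→6→0→1→5→2→3, push 5): res(5,3)=31
after path 3 (9→4→3, push 17): res(5,3)=31
after path 4 (9→5→3, push 2): res(5,3)=29
after path 5 (9→0→5→3, push 24): res(5,3)=5
after path 6 (9→0→6→3, push 1): res(5,3)=5
after path 7 (9→1→5→3, push 2): res(5,3)=3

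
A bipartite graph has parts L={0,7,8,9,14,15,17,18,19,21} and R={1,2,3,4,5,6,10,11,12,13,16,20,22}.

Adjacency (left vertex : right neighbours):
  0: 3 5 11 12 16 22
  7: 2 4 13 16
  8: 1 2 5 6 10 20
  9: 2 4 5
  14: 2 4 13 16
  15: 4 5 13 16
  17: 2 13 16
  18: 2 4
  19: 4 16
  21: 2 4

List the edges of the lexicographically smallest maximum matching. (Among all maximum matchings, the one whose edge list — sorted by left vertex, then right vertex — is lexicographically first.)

|M| = 7 (so the lex-smallest maximum matching has 7 edges)
process left vertices in ascending order; for each, take the smallest-labelled available neighbour that still permits 7 edges overall, or leave it unmatched if none does
lex-smallest matching: {0-3, 7-2, 8-1, 9-4, 14-13, 15-5, 17-16}

Lex-smallest maximum matching: {(0,3), (7,2), (8,1), (9,4), (14,13), (15,5), (17,16)}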